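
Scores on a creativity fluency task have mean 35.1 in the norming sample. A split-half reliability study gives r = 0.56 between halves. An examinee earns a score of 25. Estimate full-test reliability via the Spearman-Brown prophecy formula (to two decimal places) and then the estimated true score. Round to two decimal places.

27.83

Spearman-Brown: ρ = 2r/(1 + r) = 2(0.56)/(1 + 0.56) = 1.120/1.56 = 0.7179 → 0.72
Kelley's formula gives T̂ = 0.72·25 + 0.28·35.1 = 18.00 + 9.828 = 27.828.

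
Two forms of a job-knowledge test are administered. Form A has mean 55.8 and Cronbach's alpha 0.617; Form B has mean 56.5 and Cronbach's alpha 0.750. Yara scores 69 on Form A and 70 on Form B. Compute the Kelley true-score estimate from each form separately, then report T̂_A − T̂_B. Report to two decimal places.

-2.68

T̂_A = 0.617(69) + 0.383(55.8) = 63.9444
T̂_B = 0.750(70) + 0.250(56.5) = 66.6250
T̂_A − T̂_B = -2.6806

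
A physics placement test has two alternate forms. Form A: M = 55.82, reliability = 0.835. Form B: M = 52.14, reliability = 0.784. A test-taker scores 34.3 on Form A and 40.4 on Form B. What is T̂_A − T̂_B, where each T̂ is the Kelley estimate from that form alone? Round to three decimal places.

-5.085

T̂_A = 0.835(34.3) + 0.165(55.82) = 37.85080
T̂_B = 0.784(40.4) + 0.216(52.14) = 42.93584
T̂_A − T̂_B = -5.08504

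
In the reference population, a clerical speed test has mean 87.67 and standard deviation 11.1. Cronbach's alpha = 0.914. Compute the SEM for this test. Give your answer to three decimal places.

SEM = SD · √(1 − ρ) = 11.1 × √0.086 = 11.1 × 0.2933 = 3.2552

3.255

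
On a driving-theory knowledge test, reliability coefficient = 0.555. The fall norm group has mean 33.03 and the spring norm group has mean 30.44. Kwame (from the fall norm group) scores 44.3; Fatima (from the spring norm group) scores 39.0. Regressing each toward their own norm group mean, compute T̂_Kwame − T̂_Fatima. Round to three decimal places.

T̂_Kwame = 0.555(44.3) + 0.445(33.03) = 39.28485
T̂_Fatima = 0.555(39.0) + 0.445(30.44) = 35.19080
Difference = 39.28485 − 35.19080 = 4.09405

4.094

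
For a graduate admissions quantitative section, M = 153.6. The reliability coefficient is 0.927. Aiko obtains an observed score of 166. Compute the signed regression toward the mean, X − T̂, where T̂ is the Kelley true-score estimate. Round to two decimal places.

0.91

T̂ = 0.927(166) + 0.073(153.6) = 153.882 + 11.2128 = 165.0948 → 165.095
X − T̂ = 166 − 165.095 = 0.905 → 0.91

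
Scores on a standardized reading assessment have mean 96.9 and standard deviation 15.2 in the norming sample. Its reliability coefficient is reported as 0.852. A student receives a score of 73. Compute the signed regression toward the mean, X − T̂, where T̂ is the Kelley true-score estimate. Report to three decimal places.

-3.537

Weight the observed score by reliability and the mean by (1 − reliability): T̂ = 0.852·73 + 0.148·96.9 = 62.196 + 14.3412 = 76.53720.
X − T̂ = 73 − 76.5372 = -3.5372 → -3.537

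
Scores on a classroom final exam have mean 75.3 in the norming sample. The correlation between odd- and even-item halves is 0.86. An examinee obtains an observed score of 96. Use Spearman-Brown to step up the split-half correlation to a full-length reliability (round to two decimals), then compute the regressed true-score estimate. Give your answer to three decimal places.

94.344

Spearman-Brown: ρ = 2r/(1 + r) = 2(0.86)/(1 + 0.86) = 1.720/1.86 = 0.9247 → 0.92
T̂ = ρX + (1 − ρ)μ
  = 0.92 × 96 + 0.08 × 75.3
  = 88.32 + 6.024
  = 94.3440
  ≈ 94.344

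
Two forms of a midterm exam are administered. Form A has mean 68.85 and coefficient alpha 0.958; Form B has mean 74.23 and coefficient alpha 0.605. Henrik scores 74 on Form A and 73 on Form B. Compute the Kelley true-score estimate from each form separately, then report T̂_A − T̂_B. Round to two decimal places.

T̂_A = 0.958(74) + 0.042(68.85) = 73.7837
T̂_B = 0.605(73) + 0.395(74.23) = 73.4858
T̂_A − T̂_B = 0.2978

0.30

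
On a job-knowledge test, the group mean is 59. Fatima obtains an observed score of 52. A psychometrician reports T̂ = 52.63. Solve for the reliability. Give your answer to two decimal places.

0.91

T̂ = ρX + (1 − ρ)μ  ⇒  T̂ − μ = ρ(X − μ)
ρ = (T̂ − μ)/(X − μ) = (52.63 − 59) / (52 − 59) = -6.37 / -7.0 = 0.9100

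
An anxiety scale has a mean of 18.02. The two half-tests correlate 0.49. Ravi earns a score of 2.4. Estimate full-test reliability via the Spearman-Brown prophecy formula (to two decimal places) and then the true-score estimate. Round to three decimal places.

7.711

Spearman-Brown: ρ = 2r/(1 + r) = 2(0.49)/(1 + 0.49) = 0.980/1.49 = 0.6577 → 0.66
T̂ = ρX + (1 − ρ)μ
  = 0.66 × 2.4 + 0.34 × 18.02
  = 1.584 + 6.1268
  = 7.7108
  ≈ 7.711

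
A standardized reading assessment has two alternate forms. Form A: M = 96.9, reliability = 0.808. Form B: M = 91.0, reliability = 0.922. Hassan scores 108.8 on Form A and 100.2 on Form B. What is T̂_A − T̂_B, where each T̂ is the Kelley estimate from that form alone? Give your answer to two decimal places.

7.03

T̂_A = 0.808(108.8) + 0.192(96.9) = 106.5152
T̂_B = 0.922(100.2) + 0.078(91.0) = 99.4824
T̂_A − T̂_B = 7.0328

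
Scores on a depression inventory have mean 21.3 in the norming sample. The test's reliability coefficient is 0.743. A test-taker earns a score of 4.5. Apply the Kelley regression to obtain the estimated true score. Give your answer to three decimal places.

8.818

Kelley's formula gives T̂ = 0.743·4.5 + 0.257·21.3 = 3.3435 + 5.4741 = 8.8176.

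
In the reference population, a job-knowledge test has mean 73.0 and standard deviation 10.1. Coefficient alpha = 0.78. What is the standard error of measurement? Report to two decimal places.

4.74

SEM = SD · √(1 − ρ) = 10.1 × √0.22 = 10.1 × 0.4690 = 4.737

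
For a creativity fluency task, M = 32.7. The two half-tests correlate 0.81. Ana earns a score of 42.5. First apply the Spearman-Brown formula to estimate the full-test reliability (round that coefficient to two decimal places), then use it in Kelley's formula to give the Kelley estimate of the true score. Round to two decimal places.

Spearman-Brown: ρ = 2r/(1 + r) = 2(0.81)/(1 + 0.81) = 1.620/1.81 = 0.8950 → 0.90
T̂ = 0.90(42.5) + 0.10(32.7) = 38.250 + 3.270 = 41.520 → 41.52

41.52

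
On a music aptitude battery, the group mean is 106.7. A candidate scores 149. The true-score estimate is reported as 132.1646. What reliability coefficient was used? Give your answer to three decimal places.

T̂ = ρX + (1 − ρ)μ  ⇒  T̂ − μ = ρ(X − μ)
ρ = (T̂ − μ)/(X − μ) = (132.1646 − 106.7) / (149 − 106.7) = 25.4646 / 42.3 = 0.60200

0.602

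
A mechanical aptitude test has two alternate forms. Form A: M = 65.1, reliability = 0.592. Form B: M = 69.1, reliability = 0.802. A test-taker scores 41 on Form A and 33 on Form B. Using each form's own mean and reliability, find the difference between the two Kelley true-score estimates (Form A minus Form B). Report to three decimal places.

10.685

T̂_A = 0.592(41) + 0.408(65.1) = 50.83280
T̂_B = 0.802(33) + 0.198(69.1) = 40.14780
T̂_A − T̂_B = 10.68500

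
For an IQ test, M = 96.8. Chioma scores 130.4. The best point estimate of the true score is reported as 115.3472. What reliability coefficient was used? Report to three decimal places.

0.552

T̂ = ρX + (1 − ρ)μ  ⇒  T̂ − μ = ρ(X − μ)
ρ = (T̂ − μ)/(X − μ) = (115.3472 − 96.8) / (130.4 − 96.8) = 18.5472 / 33.6 = 0.55200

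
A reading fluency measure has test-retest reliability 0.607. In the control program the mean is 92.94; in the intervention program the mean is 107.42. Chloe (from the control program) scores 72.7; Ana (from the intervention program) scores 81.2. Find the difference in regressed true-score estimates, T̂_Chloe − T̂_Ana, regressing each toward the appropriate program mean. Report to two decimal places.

-10.85

T̂_Chloe = 0.607(72.7) + 0.393(92.94) = 80.6543
T̂_Ana = 0.607(81.2) + 0.393(107.42) = 91.5045
Difference = 80.6543 − 91.5045 = -10.8501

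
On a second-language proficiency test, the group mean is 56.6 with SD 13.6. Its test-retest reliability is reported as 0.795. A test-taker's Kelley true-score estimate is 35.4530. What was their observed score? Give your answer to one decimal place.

30.0

T̂ = ρX + (1 − ρ)μ  ⇒  X = (T̂ − (1 − ρ)μ) / ρ
X = (35.4530 − 0.205 × 56.6) / 0.795 = (35.4530 − 11.6030) / 0.795 = 23.8500 / 0.795 = 30.000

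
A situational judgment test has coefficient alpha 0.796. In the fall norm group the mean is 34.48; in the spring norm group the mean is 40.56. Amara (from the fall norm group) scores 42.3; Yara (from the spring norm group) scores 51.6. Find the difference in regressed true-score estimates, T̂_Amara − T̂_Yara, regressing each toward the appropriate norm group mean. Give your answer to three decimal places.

-8.643

T̂_Amara = 0.796(42.3) + 0.204(34.48) = 40.70472
T̂_Yara = 0.796(51.6) + 0.204(40.56) = 49.34784
Difference = 40.70472 − 49.34784 = -8.64312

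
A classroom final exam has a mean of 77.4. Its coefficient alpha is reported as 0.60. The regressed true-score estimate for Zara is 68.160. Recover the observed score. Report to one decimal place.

T̂ = ρX + (1 − ρ)μ  ⇒  X = (T̂ − (1 − ρ)μ) / ρ
X = (68.160 − 0.40 × 77.4) / 0.60 = (68.160 − 30.960) / 0.60 = 37.200 / 0.60 = 62.000

62.0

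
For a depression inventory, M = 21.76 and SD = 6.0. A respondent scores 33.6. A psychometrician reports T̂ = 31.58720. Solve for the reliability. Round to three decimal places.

T̂ = ρX + (1 − ρ)μ  ⇒  T̂ − μ = ρ(X − μ)
ρ = (T̂ − μ)/(X − μ) = (31.58720 − 21.76) / (33.6 − 21.76) = 9.82720 / 11.84 = 0.83000

0.830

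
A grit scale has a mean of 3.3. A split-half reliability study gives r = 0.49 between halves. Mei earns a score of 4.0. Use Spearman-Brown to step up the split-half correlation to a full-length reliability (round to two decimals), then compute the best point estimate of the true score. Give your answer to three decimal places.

Spearman-Brown: ρ = 2r/(1 + r) = 2(0.49)/(1 + 0.49) = 0.980/1.49 = 0.6577 → 0.66
T̂ = ρX + (1 − ρ)μ
  = 0.66 × 4.0 + 0.34 × 3.3
  = 2.640 + 1.122
  = 3.7620
  ≈ 3.762

3.762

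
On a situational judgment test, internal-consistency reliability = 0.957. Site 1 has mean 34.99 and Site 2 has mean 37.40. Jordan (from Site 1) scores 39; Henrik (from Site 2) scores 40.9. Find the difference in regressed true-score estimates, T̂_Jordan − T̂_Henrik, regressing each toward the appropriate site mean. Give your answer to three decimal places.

T̂_Jordan = 0.957(39) + 0.043(34.99) = 38.82757
T̂_Henrik = 0.957(40.9) + 0.043(37.40) = 40.74950
Difference = 38.82757 − 40.74950 = -1.92193

-1.922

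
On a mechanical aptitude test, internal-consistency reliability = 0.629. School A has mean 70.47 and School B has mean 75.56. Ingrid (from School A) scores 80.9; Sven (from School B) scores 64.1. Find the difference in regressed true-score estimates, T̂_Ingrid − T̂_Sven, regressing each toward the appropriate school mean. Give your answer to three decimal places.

T̂_Ingrid = 0.629(80.9) + 0.371(70.47) = 77.03047
T̂_Sven = 0.629(64.1) + 0.371(75.56) = 68.35166
Difference = 77.03047 − 68.35166 = 8.67881

8.679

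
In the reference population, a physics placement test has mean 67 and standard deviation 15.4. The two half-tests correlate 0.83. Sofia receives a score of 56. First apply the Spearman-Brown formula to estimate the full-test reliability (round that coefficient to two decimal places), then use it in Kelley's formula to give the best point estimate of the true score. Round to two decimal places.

56.99

Spearman-Brown: ρ = 2r/(1 + r) = 2(0.83)/(1 + 0.83) = 1.660/1.83 = 0.9071 → 0.91
Kelley's formula gives T̂ = 0.91·56 + 0.09·67 = 50.96 + 6.03 = 56.990.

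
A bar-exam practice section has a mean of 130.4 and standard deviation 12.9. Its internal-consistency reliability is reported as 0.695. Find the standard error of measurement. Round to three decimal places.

SEM = SD · √(1 − ρ) = 12.9 × √0.305 = 12.9 × 0.5523 = 7.1243

7.124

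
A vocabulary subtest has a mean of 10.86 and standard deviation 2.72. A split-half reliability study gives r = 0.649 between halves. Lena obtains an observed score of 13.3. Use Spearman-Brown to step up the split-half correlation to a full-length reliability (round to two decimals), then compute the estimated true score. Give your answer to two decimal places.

12.79

Spearman-Brown: ρ = 2r/(1 + r) = 2(0.649)/(1 + 0.649) = 1.2980/1.649 = 0.7871 → 0.79
T̂ = ρX + (1 − ρ)μ
  = 0.79 × 13.3 + 0.21 × 10.86
  = 10.507 + 2.2806
  = 12.788
  ≈ 12.79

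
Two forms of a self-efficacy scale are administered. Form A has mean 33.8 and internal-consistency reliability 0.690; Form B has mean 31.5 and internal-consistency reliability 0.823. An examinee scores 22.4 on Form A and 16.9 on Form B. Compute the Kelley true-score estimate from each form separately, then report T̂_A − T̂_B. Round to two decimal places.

6.45

T̂_A = 0.690(22.4) + 0.310(33.8) = 25.9340
T̂_B = 0.823(16.9) + 0.177(31.5) = 19.4842
T̂_A − T̂_B = 6.4498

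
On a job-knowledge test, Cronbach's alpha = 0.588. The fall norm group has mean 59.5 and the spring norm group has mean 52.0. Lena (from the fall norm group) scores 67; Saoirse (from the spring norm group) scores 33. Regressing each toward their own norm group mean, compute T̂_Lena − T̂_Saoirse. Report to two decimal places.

T̂_Lena = 0.588(67) + 0.412(59.5) = 63.9100
T̂_Saoirse = 0.588(33) + 0.412(52.0) = 40.8280
Difference = 63.9100 − 40.8280 = 23.0820

23.08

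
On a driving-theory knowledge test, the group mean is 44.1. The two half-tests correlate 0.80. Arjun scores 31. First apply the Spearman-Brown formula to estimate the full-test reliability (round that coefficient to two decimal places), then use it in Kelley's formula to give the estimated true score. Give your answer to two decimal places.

32.44

Spearman-Brown: ρ = 2r/(1 + r) = 2(0.80)/(1 + 0.80) = 1.600/1.80 = 0.8889 → 0.89
T̂ = 0.89(31) + 0.11(44.1) = 27.59 + 4.851 = 32.441 → 32.44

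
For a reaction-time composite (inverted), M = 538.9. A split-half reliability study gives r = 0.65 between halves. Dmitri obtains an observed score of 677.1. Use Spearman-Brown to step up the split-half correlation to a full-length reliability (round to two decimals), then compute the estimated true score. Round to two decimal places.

Spearman-Brown: ρ = 2r/(1 + r) = 2(0.65)/(1 + 0.65) = 1.300/1.65 = 0.7879 → 0.79
Kelley's formula gives T̂ = 0.79·677.1 + 0.21·538.9 = 534.909 + 113.169 = 648.078.

648.08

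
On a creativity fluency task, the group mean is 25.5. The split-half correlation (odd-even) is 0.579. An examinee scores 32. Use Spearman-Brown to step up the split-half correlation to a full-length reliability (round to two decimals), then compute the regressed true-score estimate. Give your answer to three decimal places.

Spearman-Brown: ρ = 2r/(1 + r) = 2(0.579)/(1 + 0.579) = 1.1580/1.579 = 0.7334 → 0.73
T̂ = ρX + (1 − ρ)μ
  = 0.73 × 32 + 0.27 × 25.5
  = 23.36 + 6.885
  = 30.2450
  ≈ 30.245

30.245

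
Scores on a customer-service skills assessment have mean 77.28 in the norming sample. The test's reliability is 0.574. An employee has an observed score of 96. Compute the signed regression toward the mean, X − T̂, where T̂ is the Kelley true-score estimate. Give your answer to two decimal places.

7.97

T̂ = ρX + (1 − ρ)μ
  = 0.574 × 96 + 0.426 × 77.28
  = 55.104 + 32.92128
  = 88.0253
  ≈ 88.025
X − T̂ = 96 − 88.025 = 7.975 → 7.97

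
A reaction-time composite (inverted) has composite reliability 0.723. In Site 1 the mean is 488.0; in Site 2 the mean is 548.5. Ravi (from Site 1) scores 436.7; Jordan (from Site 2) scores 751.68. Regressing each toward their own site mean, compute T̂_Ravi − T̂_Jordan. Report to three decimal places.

-244.489

T̂_Ravi = 0.723(436.7) + 0.277(488.0) = 450.91010
T̂_Jordan = 0.723(751.68) + 0.277(548.5) = 695.39914
Difference = 450.91010 − 695.39914 = -244.48904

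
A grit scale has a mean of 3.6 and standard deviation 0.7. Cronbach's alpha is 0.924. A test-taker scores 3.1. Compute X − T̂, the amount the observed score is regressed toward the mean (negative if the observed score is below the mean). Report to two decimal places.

-0.04

T̂ = ρX + (1 − ρ)μ
  = 0.924 × 3.1 + 0.076 × 3.6
  = 2.8644 + 0.2736
  = 3.1380
  ≈ 3.138
X − T̂ = 3.1 − 3.138 = -0.038 → -0.04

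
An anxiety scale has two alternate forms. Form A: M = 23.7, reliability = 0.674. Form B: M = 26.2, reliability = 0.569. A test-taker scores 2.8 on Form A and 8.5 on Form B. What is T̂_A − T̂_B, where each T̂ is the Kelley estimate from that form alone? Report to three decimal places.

T̂_A = 0.674(2.8) + 0.326(23.7) = 9.61340
T̂_B = 0.569(8.5) + 0.431(26.2) = 16.12870
T̂_A − T̂_B = -6.51530

-6.515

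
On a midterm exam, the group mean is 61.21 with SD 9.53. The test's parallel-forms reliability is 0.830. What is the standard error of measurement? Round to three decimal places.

3.929

SEM = SD · √(1 − ρ) = 9.53 × √0.170 = 9.53 × 0.4123 = 3.9293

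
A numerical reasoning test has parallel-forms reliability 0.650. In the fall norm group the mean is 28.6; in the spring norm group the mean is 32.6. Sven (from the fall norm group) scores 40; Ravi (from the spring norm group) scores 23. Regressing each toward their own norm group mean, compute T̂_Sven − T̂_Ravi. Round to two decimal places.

T̂_Sven = 0.650(40) + 0.350(28.6) = 36.0100
T̂_Ravi = 0.650(23) + 0.350(32.6) = 26.3600
Difference = 36.0100 − 26.3600 = 9.6500

9.65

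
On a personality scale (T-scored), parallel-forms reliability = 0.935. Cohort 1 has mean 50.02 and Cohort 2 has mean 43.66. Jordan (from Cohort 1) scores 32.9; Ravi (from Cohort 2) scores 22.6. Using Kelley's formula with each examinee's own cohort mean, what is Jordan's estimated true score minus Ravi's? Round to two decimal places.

10.04

T̂_Jordan = 0.935(32.9) + 0.065(50.02) = 34.0128
T̂_Ravi = 0.935(22.6) + 0.065(43.66) = 23.9689
Difference = 34.0128 − 23.9689 = 10.0439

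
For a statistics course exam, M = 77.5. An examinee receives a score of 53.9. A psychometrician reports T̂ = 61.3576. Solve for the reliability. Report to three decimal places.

0.684

T̂ = ρX + (1 − ρ)μ  ⇒  T̂ − μ = ρ(X − μ)
ρ = (T̂ − μ)/(X − μ) = (61.3576 − 77.5) / (53.9 − 77.5) = -16.1424 / -23.6 = 0.68400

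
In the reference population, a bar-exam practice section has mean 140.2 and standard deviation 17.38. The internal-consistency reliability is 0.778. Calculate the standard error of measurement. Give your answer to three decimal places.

SEM = SD · √(1 − ρ) = 17.38 × √0.222 = 17.38 × 0.4712 = 8.1889

8.189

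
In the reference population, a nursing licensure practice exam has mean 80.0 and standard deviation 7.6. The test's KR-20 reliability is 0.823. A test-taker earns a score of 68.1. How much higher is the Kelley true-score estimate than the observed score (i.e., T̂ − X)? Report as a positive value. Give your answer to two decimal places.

T̂ = ρX + (1 − ρ)μ
  = 0.823 × 68.1 + 0.177 × 80.0
  = 56.0463 + 14.1600
  = 70.2063
  ≈ 70.206
T̂ − X = 70.206 − 68.1 = 2.106 → 2.11

2.11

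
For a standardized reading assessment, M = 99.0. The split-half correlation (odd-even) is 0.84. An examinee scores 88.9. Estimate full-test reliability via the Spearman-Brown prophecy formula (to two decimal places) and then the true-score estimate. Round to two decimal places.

89.81

Spearman-Brown: ρ = 2r/(1 + r) = 2(0.84)/(1 + 0.84) = 1.680/1.84 = 0.9130 → 0.91
Weight the observed score by reliability and the mean by (1 − reliability): T̂ = 0.91·88.9 + 0.09·99.0 = 80.899 + 8.910 = 89.809.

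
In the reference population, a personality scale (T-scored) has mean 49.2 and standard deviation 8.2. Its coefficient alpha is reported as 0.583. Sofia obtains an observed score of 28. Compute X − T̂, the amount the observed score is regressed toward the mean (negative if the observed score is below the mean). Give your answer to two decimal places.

T̂ = 0.583(28) + 0.417(49.2) = 16.324 + 20.5164 = 36.8404 → 36.840
X − T̂ = 28 − 36.840 = -8.840 → -8.84

-8.84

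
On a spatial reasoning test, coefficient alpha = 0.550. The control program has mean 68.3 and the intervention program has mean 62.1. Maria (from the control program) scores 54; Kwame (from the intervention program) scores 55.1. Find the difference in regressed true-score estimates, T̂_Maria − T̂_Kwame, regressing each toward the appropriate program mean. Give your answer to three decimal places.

2.185

T̂_Maria = 0.550(54) + 0.450(68.3) = 60.43500
T̂_Kwame = 0.550(55.1) + 0.450(62.1) = 58.25000
Difference = 60.43500 − 58.25000 = 2.18500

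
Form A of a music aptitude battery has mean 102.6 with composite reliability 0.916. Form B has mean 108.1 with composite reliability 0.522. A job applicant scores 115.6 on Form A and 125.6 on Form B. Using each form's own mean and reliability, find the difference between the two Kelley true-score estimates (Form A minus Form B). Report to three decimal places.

-2.727

T̂_A = 0.916(115.6) + 0.084(102.6) = 114.50800
T̂_B = 0.522(125.6) + 0.478(108.1) = 117.23500
T̂_A − T̂_B = -2.72700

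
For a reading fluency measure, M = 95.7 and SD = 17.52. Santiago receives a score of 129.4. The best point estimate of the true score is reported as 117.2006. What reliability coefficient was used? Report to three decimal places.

T̂ = ρX + (1 − ρ)μ  ⇒  T̂ − μ = ρ(X − μ)
ρ = (T̂ − μ)/(X − μ) = (117.2006 − 95.7) / (129.4 − 95.7) = 21.5006 / 33.7 = 0.63800

0.638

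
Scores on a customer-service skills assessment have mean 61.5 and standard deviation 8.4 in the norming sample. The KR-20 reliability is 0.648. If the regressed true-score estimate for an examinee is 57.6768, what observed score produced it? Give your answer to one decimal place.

55.6

T̂ = ρX + (1 − ρ)μ  ⇒  X = (T̂ − (1 − ρ)μ) / ρ
X = (57.6768 − 0.352 × 61.5) / 0.648 = (57.6768 − 21.6480) / 0.648 = 36.0288 / 0.648 = 55.600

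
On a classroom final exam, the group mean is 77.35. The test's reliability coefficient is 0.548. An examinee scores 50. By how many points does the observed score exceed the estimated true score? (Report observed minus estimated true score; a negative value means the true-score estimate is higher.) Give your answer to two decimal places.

T̂ = ρX + (1 − ρ)μ
  = 0.548 × 50 + 0.452 × 77.35
  = 27.400 + 34.96220
  = 62.3622
  ≈ 62.362
X − T̂ = 50 − 62.362 = -12.362 → -12.36

-12.36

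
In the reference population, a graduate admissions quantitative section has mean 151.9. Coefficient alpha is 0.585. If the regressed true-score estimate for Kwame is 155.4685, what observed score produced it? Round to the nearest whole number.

158

T̂ = ρX + (1 − ρ)μ  ⇒  X = (T̂ − (1 − ρ)μ) / ρ
X = (155.4685 − 0.415 × 151.9) / 0.585 = (155.4685 − 63.0385) / 0.585 = 92.4300 / 0.585 = 158.00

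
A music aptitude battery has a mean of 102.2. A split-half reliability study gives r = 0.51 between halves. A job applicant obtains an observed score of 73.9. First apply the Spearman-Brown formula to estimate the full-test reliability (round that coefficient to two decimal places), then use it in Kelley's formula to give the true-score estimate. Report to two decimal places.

82.96

Spearman-Brown: ρ = 2r/(1 + r) = 2(0.51)/(1 + 0.51) = 1.020/1.51 = 0.6755 → 0.68
T̂ = ρX + (1 − ρ)μ
  = 0.68 × 73.9 + 0.32 × 102.2
  = 50.252 + 32.704
  = 82.956
  ≈ 82.96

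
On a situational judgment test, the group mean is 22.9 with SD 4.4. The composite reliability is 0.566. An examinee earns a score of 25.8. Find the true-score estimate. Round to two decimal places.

24.54

Regress the observed score toward the mean by the unreliability: T̂ = 0.566·25.8 + 0.434·22.9 = 14.6028 + 9.9386 = 24.541.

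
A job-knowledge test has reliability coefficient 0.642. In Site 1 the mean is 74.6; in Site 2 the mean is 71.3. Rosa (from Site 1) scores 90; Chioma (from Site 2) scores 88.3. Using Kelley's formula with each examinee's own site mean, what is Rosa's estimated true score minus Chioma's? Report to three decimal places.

T̂_Rosa = 0.642(90) + 0.358(74.6) = 84.48680
T̂_Chioma = 0.642(88.3) + 0.358(71.3) = 82.21400
Difference = 84.48680 − 82.21400 = 2.27280

2.273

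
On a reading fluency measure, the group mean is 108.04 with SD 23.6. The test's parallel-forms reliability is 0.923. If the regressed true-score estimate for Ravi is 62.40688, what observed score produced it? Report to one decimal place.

58.6

T̂ = ρX + (1 − ρ)μ  ⇒  X = (T̂ − (1 − ρ)μ) / ρ
X = (62.40688 − 0.077 × 108.04) / 0.923 = (62.40688 − 8.31908) / 0.923 = 54.08780 / 0.923 = 58.600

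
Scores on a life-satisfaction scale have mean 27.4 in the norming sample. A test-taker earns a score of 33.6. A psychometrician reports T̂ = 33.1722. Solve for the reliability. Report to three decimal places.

T̂ = ρX + (1 − ρ)μ  ⇒  T̂ − μ = ρ(X − μ)
ρ = (T̂ − μ)/(X − μ) = (33.1722 − 27.4) / (33.6 − 27.4) = 5.7722 / 6.2 = 0.93100

0.931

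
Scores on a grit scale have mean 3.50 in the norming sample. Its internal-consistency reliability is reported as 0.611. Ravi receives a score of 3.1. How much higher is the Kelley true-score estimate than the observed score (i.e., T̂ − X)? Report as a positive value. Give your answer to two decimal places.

Kelley's formula gives T̂ = 0.611·3.1 + 0.389·3.50 = 1.8941 + 1.36150 = 3.2556.
T̂ − X = 3.256 − 3.1 = 0.156 → 0.16

0.16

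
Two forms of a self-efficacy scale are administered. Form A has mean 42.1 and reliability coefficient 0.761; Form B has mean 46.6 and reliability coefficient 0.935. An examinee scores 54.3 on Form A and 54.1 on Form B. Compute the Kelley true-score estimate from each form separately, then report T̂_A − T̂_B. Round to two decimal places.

-2.23

T̂_A = 0.761(54.3) + 0.239(42.1) = 51.3842
T̂_B = 0.935(54.1) + 0.065(46.6) = 53.6125
T̂_A − T̂_B = -2.2283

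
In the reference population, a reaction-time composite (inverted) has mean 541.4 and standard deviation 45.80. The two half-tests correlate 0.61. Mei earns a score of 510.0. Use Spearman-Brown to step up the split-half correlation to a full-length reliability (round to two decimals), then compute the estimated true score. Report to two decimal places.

517.54

Spearman-Brown: ρ = 2r/(1 + r) = 2(0.61)/(1 + 0.61) = 1.220/1.61 = 0.7578 → 0.76
T̂ = 0.76(510.0) + 0.24(541.4) = 387.600 + 129.936 = 517.536 → 517.54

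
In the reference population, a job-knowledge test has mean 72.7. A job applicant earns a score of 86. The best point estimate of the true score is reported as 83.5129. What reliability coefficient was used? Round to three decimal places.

0.813

T̂ = ρX + (1 − ρ)μ  ⇒  T̂ − μ = ρ(X − μ)
ρ = (T̂ − μ)/(X − μ) = (83.5129 − 72.7) / (86 − 72.7) = 10.8129 / 13.3 = 0.81300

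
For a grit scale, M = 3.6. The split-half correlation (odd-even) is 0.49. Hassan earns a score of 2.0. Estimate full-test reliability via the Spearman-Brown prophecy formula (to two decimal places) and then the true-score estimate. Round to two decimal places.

2.54

Spearman-Brown: ρ = 2r/(1 + r) = 2(0.49)/(1 + 0.49) = 0.980/1.49 = 0.6577 → 0.66
T̂ = ρX + (1 − ρ)μ
  = 0.66 × 2.0 + 0.34 × 3.6
  = 1.320 + 1.224
  = 2.544
  ≈ 2.54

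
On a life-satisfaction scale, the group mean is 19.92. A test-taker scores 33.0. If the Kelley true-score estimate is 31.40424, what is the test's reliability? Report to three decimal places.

T̂ = ρX + (1 − ρ)μ  ⇒  T̂ − μ = ρ(X − μ)
ρ = (T̂ − μ)/(X − μ) = (31.40424 − 19.92) / (33.0 − 19.92) = 11.48424 / 13.08 = 0.87800

0.878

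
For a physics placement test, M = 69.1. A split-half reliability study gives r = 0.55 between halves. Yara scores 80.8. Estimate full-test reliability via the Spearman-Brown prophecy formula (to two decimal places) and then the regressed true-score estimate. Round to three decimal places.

Spearman-Brown: ρ = 2r/(1 + r) = 2(0.55)/(1 + 0.55) = 1.100/1.55 = 0.7097 → 0.71
T̂ = ρX + (1 − ρ)μ
  = 0.71 × 80.8 + 0.29 × 69.1
  = 57.368 + 20.039
  = 77.4070
  ≈ 77.407

77.407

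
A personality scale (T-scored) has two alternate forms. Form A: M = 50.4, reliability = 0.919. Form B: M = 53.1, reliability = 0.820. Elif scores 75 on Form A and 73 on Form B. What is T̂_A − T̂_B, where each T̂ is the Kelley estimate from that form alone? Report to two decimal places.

T̂_A = 0.919(75) + 0.081(50.4) = 73.0074
T̂_B = 0.820(73) + 0.180(53.1) = 69.4180
T̂_A − T̂_B = 3.5894

3.59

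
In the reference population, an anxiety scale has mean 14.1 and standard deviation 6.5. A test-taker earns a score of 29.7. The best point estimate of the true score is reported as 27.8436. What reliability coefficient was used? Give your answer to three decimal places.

T̂ = ρX + (1 − ρ)μ  ⇒  T̂ − μ = ρ(X − μ)
ρ = (T̂ − μ)/(X − μ) = (27.8436 − 14.1) / (29.7 − 14.1) = 13.7436 / 15.6 = 0.88100

0.881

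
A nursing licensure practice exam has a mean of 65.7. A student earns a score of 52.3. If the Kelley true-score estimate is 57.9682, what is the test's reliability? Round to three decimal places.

0.577

T̂ = ρX + (1 − ρ)μ  ⇒  T̂ − μ = ρ(X − μ)
ρ = (T̂ − μ)/(X − μ) = (57.9682 − 65.7) / (52.3 − 65.7) = -7.7318 / -13.4 = 0.57700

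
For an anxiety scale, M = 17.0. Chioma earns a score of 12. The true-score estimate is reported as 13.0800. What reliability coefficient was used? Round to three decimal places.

T̂ = ρX + (1 − ρ)μ  ⇒  T̂ − μ = ρ(X − μ)
ρ = (T̂ − μ)/(X − μ) = (13.0800 − 17.0) / (12 − 17.0) = -3.9200 / -5.0 = 0.78400

0.784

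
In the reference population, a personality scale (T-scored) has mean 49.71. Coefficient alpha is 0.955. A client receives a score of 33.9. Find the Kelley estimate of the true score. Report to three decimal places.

T̂ = 0.955(33.9) + 0.045(49.71) = 32.3745 + 2.23695 = 34.6114 → 34.611

34.611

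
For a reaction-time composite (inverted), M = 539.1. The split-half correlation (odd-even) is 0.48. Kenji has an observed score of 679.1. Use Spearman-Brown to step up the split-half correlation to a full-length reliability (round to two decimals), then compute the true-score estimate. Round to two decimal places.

630.10

Spearman-Brown: ρ = 2r/(1 + r) = 2(0.48)/(1 + 0.48) = 0.960/1.48 = 0.6486 → 0.65
Kelley's formula gives T̂ = 0.65·679.1 + 0.35·539.1 = 441.415 + 188.685 = 630.100.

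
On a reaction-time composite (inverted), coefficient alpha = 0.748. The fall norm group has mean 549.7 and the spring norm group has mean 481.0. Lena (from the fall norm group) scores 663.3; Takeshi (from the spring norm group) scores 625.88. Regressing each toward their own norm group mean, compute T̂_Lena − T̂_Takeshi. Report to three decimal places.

T̂_Lena = 0.748(663.3) + 0.252(549.7) = 634.67280
T̂_Takeshi = 0.748(625.88) + 0.252(481.0) = 589.37024
Difference = 634.67280 − 589.37024 = 45.30256

45.303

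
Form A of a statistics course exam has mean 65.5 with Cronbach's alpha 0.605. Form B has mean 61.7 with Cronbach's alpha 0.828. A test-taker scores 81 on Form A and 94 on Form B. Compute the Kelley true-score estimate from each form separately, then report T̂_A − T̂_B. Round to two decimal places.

-13.57

T̂_A = 0.605(81) + 0.395(65.5) = 74.8775
T̂_B = 0.828(94) + 0.172(61.7) = 88.4444
T̂_A − T̂_B = -13.5669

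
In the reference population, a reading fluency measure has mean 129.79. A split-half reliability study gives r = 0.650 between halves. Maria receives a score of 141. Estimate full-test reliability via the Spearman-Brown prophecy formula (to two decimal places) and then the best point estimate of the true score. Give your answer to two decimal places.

138.65

Spearman-Brown: ρ = 2r/(1 + r) = 2(0.650)/(1 + 0.650) = 1.3000/1.650 = 0.7879 → 0.79
Weight the observed score by reliability and the mean by (1 − reliability): T̂ = 0.79·141 + 0.21·129.79 = 111.39 + 27.2559 = 138.646.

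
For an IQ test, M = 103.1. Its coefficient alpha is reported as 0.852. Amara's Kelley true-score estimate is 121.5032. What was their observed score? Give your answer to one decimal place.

T̂ = ρX + (1 − ρ)μ  ⇒  X = (T̂ − (1 − ρ)μ) / ρ
X = (121.5032 − 0.148 × 103.1) / 0.852 = (121.5032 − 15.2588) / 0.852 = 106.2444 / 0.852 = 124.700

124.7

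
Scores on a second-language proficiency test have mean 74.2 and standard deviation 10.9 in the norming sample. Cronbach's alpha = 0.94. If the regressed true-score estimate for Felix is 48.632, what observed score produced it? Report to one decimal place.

47.0

T̂ = ρX + (1 − ρ)μ  ⇒  X = (T̂ − (1 − ρ)μ) / ρ
X = (48.632 − 0.06 × 74.2) / 0.94 = (48.632 − 4.452) / 0.94 = 44.180 / 0.94 = 47.000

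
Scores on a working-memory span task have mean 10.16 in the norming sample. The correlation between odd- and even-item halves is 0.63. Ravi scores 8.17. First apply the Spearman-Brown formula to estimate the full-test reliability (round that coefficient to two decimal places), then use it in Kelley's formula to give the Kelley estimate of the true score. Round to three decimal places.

8.628

Spearman-Brown: ρ = 2r/(1 + r) = 2(0.63)/(1 + 0.63) = 1.260/1.63 = 0.7730 → 0.77
T̂ = ρX + (1 − ρ)μ
  = 0.77 × 8.17 + 0.23 × 10.16
  = 6.2909 + 2.3368
  = 8.6277
  ≈ 8.628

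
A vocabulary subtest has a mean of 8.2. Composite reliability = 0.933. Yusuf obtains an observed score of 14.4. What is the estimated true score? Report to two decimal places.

13.98

T̂ = 0.933(14.4) + 0.067(8.2) = 13.4352 + 0.5494 = 13.985 → 13.98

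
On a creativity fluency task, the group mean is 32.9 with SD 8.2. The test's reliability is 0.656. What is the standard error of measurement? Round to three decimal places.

SEM = SD · √(1 − ρ) = 8.2 × √0.344 = 8.2 × 0.5865 = 4.8094

4.809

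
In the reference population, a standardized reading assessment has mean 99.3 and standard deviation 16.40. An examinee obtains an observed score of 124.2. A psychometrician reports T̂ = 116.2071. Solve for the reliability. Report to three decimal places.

0.679

T̂ = ρX + (1 − ρ)μ  ⇒  T̂ − μ = ρ(X − μ)
ρ = (T̂ − μ)/(X − μ) = (116.2071 − 99.3) / (124.2 − 99.3) = 16.9071 / 24.9 = 0.67900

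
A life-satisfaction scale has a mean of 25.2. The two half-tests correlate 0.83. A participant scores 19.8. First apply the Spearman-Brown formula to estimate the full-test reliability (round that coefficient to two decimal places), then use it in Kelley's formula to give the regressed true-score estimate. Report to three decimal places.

Spearman-Brown: ρ = 2r/(1 + r) = 2(0.83)/(1 + 0.83) = 1.660/1.83 = 0.9071 → 0.91
T̂ = ρX + (1 − ρ)μ
  = 0.91 × 19.8 + 0.09 × 25.2
  = 18.018 + 2.268
  = 20.2860
  ≈ 20.286

20.286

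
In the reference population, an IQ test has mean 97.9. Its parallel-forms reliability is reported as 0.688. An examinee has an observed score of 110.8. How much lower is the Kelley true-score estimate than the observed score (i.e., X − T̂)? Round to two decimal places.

4.02

T̂ = ρX + (1 − ρ)μ
  = 0.688 × 110.8 + 0.312 × 97.9
  = 76.2304 + 30.5448
  = 106.7752
  ≈ 106.775
X − T̂ = 110.8 − 106.775 = 4.025 → 4.02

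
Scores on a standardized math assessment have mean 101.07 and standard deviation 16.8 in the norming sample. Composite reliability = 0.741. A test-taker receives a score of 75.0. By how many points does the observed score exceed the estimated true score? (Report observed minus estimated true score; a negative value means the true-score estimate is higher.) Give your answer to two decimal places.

-6.75

Kelley's formula gives T̂ = 0.741·75.0 + 0.259·101.07 = 55.5750 + 26.17713 = 81.7521.
X − T̂ = 75.0 − 81.752 = -6.752 → -6.75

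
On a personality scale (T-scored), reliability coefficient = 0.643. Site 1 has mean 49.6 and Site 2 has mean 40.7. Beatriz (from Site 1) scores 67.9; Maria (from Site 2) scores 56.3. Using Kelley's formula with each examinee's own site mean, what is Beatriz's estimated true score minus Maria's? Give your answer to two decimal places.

10.64

T̂_Beatriz = 0.643(67.9) + 0.357(49.6) = 61.3669
T̂_Maria = 0.643(56.3) + 0.357(40.7) = 50.7308
Difference = 61.3669 − 50.7308 = 10.6361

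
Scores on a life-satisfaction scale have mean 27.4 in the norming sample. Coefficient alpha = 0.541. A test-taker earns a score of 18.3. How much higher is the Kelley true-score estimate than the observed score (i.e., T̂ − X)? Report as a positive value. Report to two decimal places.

4.18

T̂ = 0.541(18.3) + 0.459(27.4) = 9.9003 + 12.5766 = 22.4769 → 22.477
T̂ − X = 22.477 − 18.3 = 4.177 → 4.18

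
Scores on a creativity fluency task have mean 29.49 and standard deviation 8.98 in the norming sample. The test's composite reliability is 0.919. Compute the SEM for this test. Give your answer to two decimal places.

SEM = SD · √(1 − ρ) = 8.98 × √0.081 = 8.98 × 0.2846 = 2.556

2.56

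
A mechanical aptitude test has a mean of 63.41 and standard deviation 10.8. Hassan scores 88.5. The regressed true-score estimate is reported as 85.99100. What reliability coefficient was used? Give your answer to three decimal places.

0.900

T̂ = ρX + (1 − ρ)μ  ⇒  T̂ − μ = ρ(X − μ)
ρ = (T̂ − μ)/(X − μ) = (85.99100 − 63.41) / (88.5 − 63.41) = 22.58100 / 25.09 = 0.90000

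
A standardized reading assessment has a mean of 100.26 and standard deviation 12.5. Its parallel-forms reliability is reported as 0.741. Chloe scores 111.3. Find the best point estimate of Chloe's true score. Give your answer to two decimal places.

108.44

Regress the observed score toward the mean by the unreliability: T̂ = 0.741·111.3 + 0.259·100.26 = 82.4733 + 25.96734 = 108.441.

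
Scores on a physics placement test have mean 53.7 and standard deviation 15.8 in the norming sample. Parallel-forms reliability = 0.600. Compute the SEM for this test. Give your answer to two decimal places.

9.99

SEM = SD · √(1 − ρ) = 15.8 × √0.400 = 15.8 × 0.6325 = 9.993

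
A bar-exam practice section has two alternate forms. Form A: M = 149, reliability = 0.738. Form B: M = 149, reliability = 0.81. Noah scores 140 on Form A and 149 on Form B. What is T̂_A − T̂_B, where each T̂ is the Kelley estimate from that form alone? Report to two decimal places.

T̂_A = 0.738(140) + 0.262(149) = 142.3580
T̂_B = 0.81(149) + 0.19(149) = 149.0000
T̂_A − T̂_B = -6.6420

-6.64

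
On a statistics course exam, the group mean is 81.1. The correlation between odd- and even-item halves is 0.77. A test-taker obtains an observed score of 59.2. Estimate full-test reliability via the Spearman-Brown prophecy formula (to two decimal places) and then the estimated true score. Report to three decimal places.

62.047

Spearman-Brown: ρ = 2r/(1 + r) = 2(0.77)/(1 + 0.77) = 1.540/1.77 = 0.8701 → 0.87
Regress the observed score toward the mean by the unreliability: T̂ = 0.87·59.2 + 0.13·81.1 = 51.504 + 10.543 = 62.0470.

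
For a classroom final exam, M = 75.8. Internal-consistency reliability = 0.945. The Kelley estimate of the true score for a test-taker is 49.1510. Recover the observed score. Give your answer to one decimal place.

47.6

T̂ = ρX + (1 − ρ)μ  ⇒  X = (T̂ − (1 − ρ)μ) / ρ
X = (49.1510 − 0.055 × 75.8) / 0.945 = (49.1510 − 4.1690) / 0.945 = 44.9820 / 0.945 = 47.600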